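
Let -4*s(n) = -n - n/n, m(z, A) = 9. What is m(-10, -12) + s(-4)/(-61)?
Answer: 2199/244 ≈ 9.0123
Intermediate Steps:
s(n) = 1/4 + n/4 (s(n) = -(-n - n/n)/4 = -(-n - 1*1)/4 = -(-n - 1)/4 = -(-1 - n)/4 = 1/4 + n/4)
m(-10, -12) + s(-4)/(-61) = 9 + (1/4 + (1/4)*(-4))/(-61) = 9 - (1/4 - 1)/61 = 9 - 1/61*(-3/4) = 9 + 3/244 = 2199/244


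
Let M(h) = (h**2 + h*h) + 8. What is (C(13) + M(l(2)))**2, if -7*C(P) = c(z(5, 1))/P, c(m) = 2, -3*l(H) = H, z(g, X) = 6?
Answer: 52736644/670761 ≈ 78.622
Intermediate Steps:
l(H) = -H/3
M(h) = 8 + 2*h**2 (M(h) = (h**2 + h**2) + 8 = 2*h**2 + 8 = 8 + 2*h**2)
C(P) = -2/(7*P)
(C(13) + M(l(2)))**2 = (-2/7/13 + (8 + 2*(-1/3*2)**2))**2 = (-2/7*1/13 + (8 + 2*(-2/3)**2))**2 = (-2/91 + (8 + 2*(4/9)))**2 = (-2/91 + (8 + 8/9))**2 = (-2/91 + 80/9)**2 = (7262/819)**2 = 52736644/670761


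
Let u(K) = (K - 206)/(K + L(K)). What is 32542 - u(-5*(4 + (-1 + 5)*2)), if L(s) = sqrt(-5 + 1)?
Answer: 29316352/901 - 133*I/901 ≈ 32538.0 - 0.14761*I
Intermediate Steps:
L(s) = 2*I (L(s) = sqrt(-4) = 2*I)
u(K) = (-206 + K)/(K + 2*I) (u(K) = (K - 206)/(K + 2*I) = (-206 + K)/(K + 2*I))
32542 - u(-5*(4 + (-1 + 5)*2)) = 32542 - (-206 - 5*(4 + (-1 + 5)*2))/(-5*(4 + (-1 + 5)*2) + 2*I) = 32542 - (-206 - 5*(4 + 4*2))/(-5*(4 + 4*2) + 2*I) = 32542 - (-206 - 5*(4 + 8))/(-5*(4 + 8) + 2*I) = 32542 - (-206 - 5*12)/(-5*12 + 2*I) = 32542 - (-206 - 60)/(-60 + 2*I) = 32542 - (-60 - 2*I)/3604*(-266) = 32542 - (-133)*(-60 - 2*I)/1802 = 32542 + 133*(-60 - 2*I)/1802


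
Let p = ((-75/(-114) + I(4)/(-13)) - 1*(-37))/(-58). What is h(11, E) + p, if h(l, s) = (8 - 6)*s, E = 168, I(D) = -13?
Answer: 739075/2204 ≈ 335.33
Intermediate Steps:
h(l, s) = 2*s
p = -1469/2204 (p = ((-75/(-114) - 13/(-13)) - 1*(-37))/(-58) = -((-75*(-1/114) - 13*(-1/13)) + 37)/58 = -((25/38 + 1) + 37)/58 = -(63/38 + 37)/58 = -1/58*1469/38 = -1469/2204 ≈ -0.66652)
h(11, E) + p = 2*168 - 1469/2204 = 336 - 1469/2204 = 739075/2204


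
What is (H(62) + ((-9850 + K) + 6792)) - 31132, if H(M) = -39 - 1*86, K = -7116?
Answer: -41431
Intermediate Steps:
H(M) = -125 (H(M) = -39 - 86 = -125)
(H(62) + ((-9850 + K) + 6792)) - 31132 = (-125 + ((-9850 - 7116) + 6792)) - 31132 = (-125 + (-16966 + 6792)) - 31132 = (-125 - 10174) - 31132 = -10299 - 31132 = -41431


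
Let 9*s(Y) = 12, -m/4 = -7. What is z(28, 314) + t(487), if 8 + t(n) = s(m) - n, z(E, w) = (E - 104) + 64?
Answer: -1517/3 ≈ -505.67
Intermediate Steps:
z(E, w) = -40 + E (z(E, w) = (-104 + E) + 64 = -40 + E)
m = 28 (m = -4*(-7) = 28)
s(Y) = 4/3 (s(Y) = (⅑)*12 = 4/3)
t(n) = -20/3 - n (t(n) = -8 + (4/3 - n) = -20/3 - n)
z(28, 314) + t(487) = (-40 + 28) + (-20/3 - 1*487) = -12 + (-20/3 - 487) = -12 - 1481/3 = -1517/3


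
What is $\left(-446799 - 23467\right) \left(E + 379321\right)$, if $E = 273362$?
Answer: $-306934623678$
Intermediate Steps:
$\left(-446799 - 23467\right) \left(E + 379321\right) = \left(-446799 - 23467\right) \left(273362 + 379321\right) = \left(-470266\right) 652683 = -306934623678$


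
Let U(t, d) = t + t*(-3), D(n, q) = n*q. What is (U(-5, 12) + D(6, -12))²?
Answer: 3844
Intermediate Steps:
U(t, d) = -2*t (U(t, d) = t - 3*t = -2*t)
(U(-5, 12) + D(6, -12))² = (-2*(-5) + 6*(-12))² = (10 - 72)² = (-62)² = 3844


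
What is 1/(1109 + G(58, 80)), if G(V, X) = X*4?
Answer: 1/1429 ≈ 0.00069979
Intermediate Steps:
G(V, X) = 4*X
1/(1109 + G(58, 80)) = 1/(1109 + 4*80) = 1/(1109 + 320) = 1/1429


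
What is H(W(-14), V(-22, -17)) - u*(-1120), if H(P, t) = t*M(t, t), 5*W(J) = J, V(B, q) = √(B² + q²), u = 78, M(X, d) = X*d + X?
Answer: 88133 + 773*√773 ≈ 1.0962e+5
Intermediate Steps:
M(X, d) = X + X*d
W(J) = J/5
H(P, t) = t²*(1 + t) (H(P, t) = t*(t*(1 + t)) = t²*(1 + t))
H(W(-14), V(-22, -17)) - u*(-1120) = (√((-22)² + (-17)²))²*(1 + √((-22)² + (-17)²)) - 78*(-1120) = (√(484 + 289))²*(1 + √(484 + 289)) - 1*(-87360) = (√773)²*(1 + √773) + 87360 = 773*(1 + √773) + 87360 = (773 + 773*√773) + 87360 = 88133 + 773*√773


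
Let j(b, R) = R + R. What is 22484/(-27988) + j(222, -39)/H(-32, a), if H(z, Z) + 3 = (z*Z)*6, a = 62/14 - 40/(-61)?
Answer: -705723697/975178887 ≈ -0.72369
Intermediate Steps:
j(b, R) = 2*R
a = 2171/427 (a = 62*(1/14) - 40*(-1/61) = 31/7 + 40/61 = 2171/427 ≈ 5.0843)
H(z, Z) = -3 + 6*Z*z (H(z, Z) = -3 + (z*Z)*6 = -3 + (Z*z)*6 = -3 + 6*Z*z)
22484/(-27988) + j(222, -39)/H(-32, a) = 22484/(-27988) + (2*(-39))/(-3 + 6*(2171/427)*(-32)) = 22484*(-1/27988) - 78/(-3 - 416832/427) = -5621/6997 - 78/(-418113/427) = -5621/6997 - 78*(-427/418113) = -5621/6997 + 11102/139371 = -705723697/975178887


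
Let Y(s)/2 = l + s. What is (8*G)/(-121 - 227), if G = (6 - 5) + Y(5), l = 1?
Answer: -26/87 ≈ -0.29885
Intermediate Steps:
Y(s) = 2 + 2*s (Y(s) = 2*(1 + s) = 2 + 2*s)
G = 13 (G = (6 - 5) + (2 + 2*5) = 1 + (2 + 10) = 1 + 12 = 13)
(8*G)/(-121 - 227) = (8*13)/(-121 - 227) = 104/(-348) = 104*(-1/348) = -26/87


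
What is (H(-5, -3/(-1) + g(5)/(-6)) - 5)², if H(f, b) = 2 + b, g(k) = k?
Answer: 25/36 ≈ 0.69444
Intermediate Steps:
(H(-5, -3/(-1) + g(5)/(-6)) - 5)² = ((2 + (-3/(-1) + 5/(-6))) - 5)² = ((2 + (-3*(-1) + 5*(-⅙))) - 5)² = ((2 + (3 - ⅚)) - 5)² = ((2 + 13/6) - 5)² = (25/6 - 5)² = (-⅚)² = 25/36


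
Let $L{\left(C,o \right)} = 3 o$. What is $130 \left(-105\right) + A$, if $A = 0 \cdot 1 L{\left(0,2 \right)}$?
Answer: $-13650$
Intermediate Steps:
$A = 0$ ($A = 0 \cdot 1 \cdot 3 \cdot 2 = 0 \cdot 6 = 0$)
$130 \left(-105\right) + A = 130 \left(-105\right) + 0 = -13650 + 0 = -13650$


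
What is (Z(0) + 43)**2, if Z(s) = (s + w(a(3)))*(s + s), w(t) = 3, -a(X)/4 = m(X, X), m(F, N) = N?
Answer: 1849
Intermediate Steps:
a(X) = -4*X
Z(s) = 2*s*(3 + s) (Z(s) = (s + 3)*(s + s) = (3 + s)*(2*s) = 2*s*(3 + s))
(Z(0) + 43)**2 = (2*0*(3 + 0) + 43)**2 = (2*0*3 + 43)**2 = (0 + 43)**2 = 43**2 = 1849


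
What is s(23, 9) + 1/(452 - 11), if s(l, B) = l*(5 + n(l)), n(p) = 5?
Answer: 101431/441 ≈ 230.00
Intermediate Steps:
s(l, B) = 10*l (s(l, B) = l*(5 + 5) = l*10 = 10*l)
s(23, 9) + 1/(452 - 11) = 10*23 + 1/(452 - 11) = 230 + 1/441 = 101431/441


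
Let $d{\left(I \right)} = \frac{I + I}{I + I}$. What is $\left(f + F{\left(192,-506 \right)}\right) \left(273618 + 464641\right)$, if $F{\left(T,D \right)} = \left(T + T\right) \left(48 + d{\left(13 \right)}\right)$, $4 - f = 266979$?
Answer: $-183205615181$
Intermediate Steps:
$f = -266975$ ($f = 4 - 266979 = -266975$)
$d{\left(I \right)} = 1$ ($d{\left(I \right)} = \frac{2 I}{2 I} = 2 I \frac{1}{2 I} = 1$)
$F{\left(T,D \right)} = 98 T$ ($F{\left(T,D \right)} = \left(T + T\right) \left(48 + 1\right) = 2 T 49 = 98 T$)
$\left(f + F{\left(192,-506 \right)}\right) \left(273618 + 464641\right) = \left(-266975 + 98 \cdot 192\right) \left(273618 + 464641\right) = \left(-266975 + 18816\right) 738259 = \left(-248159\right) 738259 = -183205615181$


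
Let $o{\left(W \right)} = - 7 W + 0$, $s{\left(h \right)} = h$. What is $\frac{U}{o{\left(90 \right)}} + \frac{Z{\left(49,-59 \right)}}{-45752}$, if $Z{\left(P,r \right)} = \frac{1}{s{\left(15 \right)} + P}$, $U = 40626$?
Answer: $- \frac{944112133}{14640640} \approx -64.486$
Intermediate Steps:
$Z{\left(P,r \right)} = \frac{1}{15 + P}$
$o{\left(W \right)} = - 7 W$
$\frac{U}{o{\left(90 \right)}} + \frac{Z{\left(49,-59 \right)}}{-45752} = \frac{40626}{\left(-7\right) 90} + \frac{1}{\left(15 + 49\right) \left(-45752\right)} = \frac{40626}{-630} + \frac{1}{64} \left(- \frac{1}{45752}\right) = 40626 \left(- \frac{1}{630}\right) + \frac{1}{64} \left(- \frac{1}{45752}\right) = - \frac{2257}{35} - \frac{1}{2928128} = - \frac{944112133}{14640640}$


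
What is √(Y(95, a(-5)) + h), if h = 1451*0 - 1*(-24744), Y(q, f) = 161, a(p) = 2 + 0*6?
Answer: √24905 ≈ 157.81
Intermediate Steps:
a(p) = 2 (a(p) = 2 + 0 = 2)
h = 24744 (h = 0 + 24744 = 24744)
√(Y(95, a(-5)) + h) = √(161 + 24744) = √24905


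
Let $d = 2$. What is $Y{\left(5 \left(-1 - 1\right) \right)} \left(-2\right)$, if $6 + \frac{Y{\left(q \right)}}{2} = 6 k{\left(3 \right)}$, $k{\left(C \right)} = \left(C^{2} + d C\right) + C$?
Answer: $-408$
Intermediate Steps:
$k{\left(C \right)} = C^{2} + 3 C$ ($k{\left(C \right)} = \left(C^{2} + 2 C\right) + C = C^{2} + 3 C$)
$Y{\left(q \right)} = 204$ ($Y{\left(q \right)} = -12 + 2 \cdot 6 \cdot 3 \left(3 + 3\right) = -12 + 2 \cdot 6 \cdot 3 \cdot 6 = -12 + 2 \cdot 6 \cdot 18 = -12 + 2 \cdot 108 = -12 + 216 = 204$)
$Y{\left(5 \left(-1 - 1\right) \right)} \left(-2\right) = 204 \left(-2\right) = -408$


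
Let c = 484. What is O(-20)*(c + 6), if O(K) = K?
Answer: -9800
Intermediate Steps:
O(-20)*(c + 6) = -20*(484 + 6) = -20*490 = -9800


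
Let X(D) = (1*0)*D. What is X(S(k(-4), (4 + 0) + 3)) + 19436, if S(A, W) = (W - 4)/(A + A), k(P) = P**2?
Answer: 19436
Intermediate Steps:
S(A, W) = (-4 + W)/(2*A) (S(A, W) = (-4 + W)/((2*A)) = (-4 + W)*(1/(2*A)) = (-4 + W)/(2*A))
X(D) = 0 (X(D) = 0*D = 0)
X(S(k(-4), (4 + 0) + 3)) + 19436 = 0 + 19436 = 19436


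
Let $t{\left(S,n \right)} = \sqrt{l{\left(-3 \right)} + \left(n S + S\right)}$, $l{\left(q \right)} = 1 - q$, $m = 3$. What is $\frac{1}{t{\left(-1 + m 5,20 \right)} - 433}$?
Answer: $- \frac{433}{187191} - \frac{\sqrt{298}}{187191} \approx -0.0024054$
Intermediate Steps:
$t{\left(S,n \right)} = \sqrt{4 + S + S n}$ ($t{\left(S,n \right)} = \sqrt{\left(1 - -3\right) + \left(n S + S\right)} = \sqrt{\left(1 + 3\right) + \left(S n + S\right)} = \sqrt{4 + \left(S + S n\right)} = \sqrt{4 + S + S n}$)
$\frac{1}{t{\left(-1 + m 5,20 \right)} - 433} = \frac{1}{\sqrt{4 + \left(-1 + 3 \cdot 5\right) + \left(-1 + 3 \cdot 5\right) 20} - 433} = \frac{1}{\sqrt{4 + \left(-1 + 15\right) + \left(-1 + 15\right) 20} - 433} = \frac{1}{\sqrt{4 + 14 + 14 \cdot 20} - 433} = \frac{1}{\sqrt{4 + 14 + 280} - 433} = \frac{1}{\sqrt{298} - 433} = \frac{1}{-433 + \sqrt{298}}$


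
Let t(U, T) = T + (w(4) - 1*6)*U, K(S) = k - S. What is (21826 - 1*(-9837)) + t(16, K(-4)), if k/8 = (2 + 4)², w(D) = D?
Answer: 31923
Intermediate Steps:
k = 288 (k = 8*(2 + 4)² = 8*6² = 8*36 = 288)
K(S) = 288 - S
t(U, T) = T - 2*U (t(U, T) = T + (4 - 1*6)*U = T + (4 - 6)*U = T - 2*U)
(21826 - 1*(-9837)) + t(16, K(-4)) = (21826 - 1*(-9837)) + ((288 - 1*(-4)) - 2*16) = (21826 + 9837) + ((288 + 4) - 32) = 31663 + (292 - 32) = 31663 + 260 = 31923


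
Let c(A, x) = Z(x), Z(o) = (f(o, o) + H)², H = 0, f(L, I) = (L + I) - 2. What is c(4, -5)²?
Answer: 20736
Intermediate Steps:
f(L, I) = -2 + I + L (f(L, I) = (I + L) - 2 = -2 + I + L)
Z(o) = (-2 + 2*o)² (Z(o) = ((-2 + o + o) + 0)² = ((-2 + 2*o) + 0)² = (-2 + 2*o)²)
c(A, x) = 4*(-1 + x)²
c(4, -5)² = (4*(-1 - 5)²)² = (4*(-6)²)² = (4*36)² = 144² = 20736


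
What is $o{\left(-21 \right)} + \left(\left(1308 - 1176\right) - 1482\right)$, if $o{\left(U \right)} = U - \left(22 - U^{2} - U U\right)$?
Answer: $-511$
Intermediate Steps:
$o{\left(U \right)} = -22 + U + 2 U^{2}$ ($o{\left(U \right)} = U + \left(\left(U^{2} + U^{2}\right) - 22\right) = U + \left(2 U^{2} - 22\right) = U + \left(-22 + 2 U^{2}\right) = -22 + U + 2 U^{2}$)
$o{\left(-21 \right)} + \left(\left(1308 - 1176\right) - 1482\right) = \left(-22 - 21 + 2 \left(-21\right)^{2}\right) + \left(\left(1308 - 1176\right) - 1482\right) = \left(-22 - 21 + 2 \cdot 441\right) + \left(\left(1308 - 1176\right) - 1482\right) = \left(-22 - 21 + 882\right) + \left(\left(1308 - 1176\right) - 1482\right) = 839 + \left(132 - 1482\right) = 839 - 1350 = -511$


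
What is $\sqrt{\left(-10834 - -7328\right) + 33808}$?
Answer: $\sqrt{30302} \approx 174.07$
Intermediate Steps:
$\sqrt{\left(-10834 - -7328\right) + 33808} = \sqrt{\left(-10834 + 7328\right) + 33808} = \sqrt{-3506 + 33808} = \sqrt{30302}$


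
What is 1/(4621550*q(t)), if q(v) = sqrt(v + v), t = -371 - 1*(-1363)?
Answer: sqrt(31)/1146144400 ≈ 4.8578e-9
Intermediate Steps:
t = 992 (t = -371 + 1363 = 992)
q(v) = sqrt(2)*sqrt(v) (q(v) = sqrt(2*v) = sqrt(2)*sqrt(v))
1/(4621550*q(t)) = 1/(4621550*((sqrt(2)*sqrt(992)))) = 1/(4621550*((sqrt(2)*(4*sqrt(62))))) = 1/(4621550*((8*sqrt(31)))) = (sqrt(31)/248)/4621550 = sqrt(31)/1146144400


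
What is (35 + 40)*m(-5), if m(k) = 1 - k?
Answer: 450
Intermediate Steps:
(35 + 40)*m(-5) = (35 + 40)*(1 - 1*(-5)) = 75*(1 + 5) = 75*6 = 450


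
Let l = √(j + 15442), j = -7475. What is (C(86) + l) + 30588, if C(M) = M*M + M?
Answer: 38070 + √7967 ≈ 38159.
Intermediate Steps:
C(M) = M + M² (C(M) = M² + M = M + M²)
l = √7967 (l = √(-7475 + 15442) = √7967 ≈ 89.258)
(C(86) + l) + 30588 = (86*(1 + 86) + √7967) + 30588 = (86*87 + √7967) + 30588 = (7482 + √7967) + 30588 = 38070 + √7967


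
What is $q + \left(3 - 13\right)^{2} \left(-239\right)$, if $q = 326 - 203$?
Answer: $-23777$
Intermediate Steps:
$q = 123$
$q + \left(3 - 13\right)^{2} \left(-239\right) = 123 + \left(3 - 13\right)^{2} \left(-239\right) = 123 + \left(-10\right)^{2} \left(-239\right) = 123 + 100 \left(-239\right) = 123 - 23900 = -23777$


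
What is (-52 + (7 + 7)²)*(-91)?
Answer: -13104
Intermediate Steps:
(-52 + (7 + 7)²)*(-91) = (-52 + 14²)*(-91) = (-52 + 196)*(-91) = 144*(-91) = -13104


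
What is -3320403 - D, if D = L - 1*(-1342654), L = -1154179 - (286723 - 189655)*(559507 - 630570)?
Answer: -6901452162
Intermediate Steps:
L = 6896789105 (L = -1154179 - 97068*(-71063) = -1154179 - 1*(-6897943284) = -1154179 + 6897943284 = 6896789105)
D = 6898131759 (D = 6896789105 - 1*(-1342654) = 6896789105 + 1342654 = 6898131759)
-3320403 - D = -3320403 - 1*6898131759 = -3320403 - 6898131759 = -6901452162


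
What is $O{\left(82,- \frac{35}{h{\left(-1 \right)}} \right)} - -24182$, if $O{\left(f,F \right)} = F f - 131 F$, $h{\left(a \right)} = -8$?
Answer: $\frac{191741}{8} \approx 23968.0$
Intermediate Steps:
$O{\left(f,F \right)} = - 131 F + F f$
$O{\left(82,- \frac{35}{h{\left(-1 \right)}} \right)} - -24182 = - \frac{35}{-8} \left(-131 + 82\right) - -24182 = \left(-35\right) \left(- \frac{1}{8}\right) \left(-49\right) + 24182 = \frac{35}{8} \left(-49\right) + 24182 = - \frac{1715}{8} + 24182 = \frac{191741}{8}$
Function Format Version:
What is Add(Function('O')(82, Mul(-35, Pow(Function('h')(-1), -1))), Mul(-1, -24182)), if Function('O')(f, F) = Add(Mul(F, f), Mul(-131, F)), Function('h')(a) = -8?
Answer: Rational(191741, 8) ≈ 23968.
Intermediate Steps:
Function('O')(f, F) = Add(Mul(-131, F), Mul(F, f))
Add(Function('O')(82, Mul(-35, Pow(Function('h')(-1), -1))), Mul(-1, -24182)) = Add(Mul(Mul(-35, Pow(-8, -1)), Add(-131, 82)), Mul(-1, -24182)) = Add(Mul(Mul(-35, Rational(-1, 8)), -49), 24182) = Add(Mul(Rational(35, 8), -49), 24182) = Add(Rational(-1715, 8), 24182) = Rational(191741, 8)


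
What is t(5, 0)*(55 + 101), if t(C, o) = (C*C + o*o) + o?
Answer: 3900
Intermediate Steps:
t(C, o) = o + C² + o² (t(C, o) = (C² + o²) + o = o + C² + o²)
t(5, 0)*(55 + 101) = (0 + 5² + 0²)*(55 + 101) = (0 + 25 + 0)*156 = 25*156 = 3900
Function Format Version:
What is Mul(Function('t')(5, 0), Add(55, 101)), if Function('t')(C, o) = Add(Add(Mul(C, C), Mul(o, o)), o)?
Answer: 3900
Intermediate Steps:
Function('t')(C, o) = Add(o, Pow(C, 2), Pow(o, 2)) (Function('t')(C, o) = Add(Add(Pow(C, 2), Pow(o, 2)), o) = Add(o, Pow(C, 2), Pow(o, 2)))
Mul(Function('t')(5, 0), Add(55, 101)) = Mul(Add(0, Pow(5, 2), Pow(0, 2)), Add(55, 101)) = Mul(Add(0, 25, 0), 156) = Mul(25, 156) = 3900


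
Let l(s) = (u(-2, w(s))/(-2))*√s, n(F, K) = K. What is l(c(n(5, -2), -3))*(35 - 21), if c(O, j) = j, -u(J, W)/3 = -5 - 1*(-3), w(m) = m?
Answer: -42*I*√3 ≈ -72.746*I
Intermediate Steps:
u(J, W) = 6 (u(J, W) = -3*(-5 - 1*(-3)) = -3*(-5 + 3) = -3*(-2) = 6)
l(s) = -3*√s (l(s) = (6/(-2))*√s = (6*(-½))*√s = -3*√s)
l(c(n(5, -2), -3))*(35 - 21) = (-3*I*√3)*(35 - 21) = -3*I*√3*14 = -42*I*√3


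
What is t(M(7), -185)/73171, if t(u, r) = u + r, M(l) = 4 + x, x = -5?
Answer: -186/73171 ≈ -0.0025420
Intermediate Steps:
M(l) = -1 (M(l) = 4 - 5 = -1)
t(u, r) = r + u
t(M(7), -185)/73171 = (-185 - 1)/73171 = -186*1/73171 = -186/73171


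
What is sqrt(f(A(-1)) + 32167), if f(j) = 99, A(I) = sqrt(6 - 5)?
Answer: sqrt(32266) ≈ 179.63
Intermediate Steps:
A(I) = 1 (A(I) = sqrt(1) = 1)
sqrt(f(A(-1)) + 32167) = sqrt(99 + 32167) = sqrt(32266)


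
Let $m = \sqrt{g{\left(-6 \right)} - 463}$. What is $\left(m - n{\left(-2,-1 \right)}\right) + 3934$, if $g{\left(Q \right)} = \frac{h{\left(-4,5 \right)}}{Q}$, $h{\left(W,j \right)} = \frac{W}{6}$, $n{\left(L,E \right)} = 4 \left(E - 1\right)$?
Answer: $3942 + \frac{i \sqrt{4166}}{3} \approx 3942.0 + 21.515 i$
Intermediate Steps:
$n{\left(L,E \right)} = -4 + 4 E$ ($n{\left(L,E \right)} = 4 \left(-1 + E\right) = -4 + 4 E$)
$h{\left(W,j \right)} = \frac{W}{6}$ ($h{\left(W,j \right)} = W \frac{1}{6} = \frac{W}{6}$)
$g{\left(Q \right)} = - \frac{2}{3 Q}$ ($g{\left(Q \right)} = \frac{\frac{1}{6} \left(-4\right)}{Q} = - \frac{2}{3 Q}$)
$m = \frac{i \sqrt{4166}}{3}$ ($m = \sqrt{- \frac{2}{3 \left(-6\right)} - 463} = \sqrt{\left(- \frac{2}{3}\right) \left(- \frac{1}{6}\right) - 463} = \sqrt{\frac{1}{9} - 463} = \sqrt{- \frac{4166}{9}} = \frac{i \sqrt{4166}}{3} \approx 21.515 i$)
$\left(m - n{\left(-2,-1 \right)}\right) + 3934 = \left(\frac{i \sqrt{4166}}{3} - \left(-4 + 4 \left(-1\right)\right)\right) + 3934 = \left(\frac{i \sqrt{4166}}{3} - \left(-4 - 4\right)\right) + 3934 = \left(\frac{i \sqrt{4166}}{3} - -8\right) + 3934 = \left(\frac{i \sqrt{4166}}{3} + 8\right) + 3934 = \left(8 + \frac{i \sqrt{4166}}{3}\right) + 3934 = 3942 + \frac{i \sqrt{4166}}{3}$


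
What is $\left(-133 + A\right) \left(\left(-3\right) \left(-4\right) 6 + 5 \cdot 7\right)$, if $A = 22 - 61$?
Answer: $-18404$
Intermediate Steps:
$A = -39$ ($A = 22 - 61 = -39$)
$\left(-133 + A\right) \left(\left(-3\right) \left(-4\right) 6 + 5 \cdot 7\right) = \left(-133 - 39\right) \left(\left(-3\right) \left(-4\right) 6 + 5 \cdot 7\right) = - 172 \left(12 \cdot 6 + 35\right) = - 172 \left(72 + 35\right) = \left(-172\right) 107 = -18404$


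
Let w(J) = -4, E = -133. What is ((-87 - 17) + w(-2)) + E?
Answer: -241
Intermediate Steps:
((-87 - 17) + w(-2)) + E = ((-87 - 17) - 4) - 133 = (-104 - 4) - 133 = -108 - 133 = -241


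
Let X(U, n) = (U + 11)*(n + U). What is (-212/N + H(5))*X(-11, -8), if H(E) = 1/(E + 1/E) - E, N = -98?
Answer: 0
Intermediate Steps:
X(U, n) = (11 + U)*(U + n)
(-212/N + H(5))*X(-11, -8) = (-212/(-98) - 1*5³/(1 + 5²))*((-11)² + 11*(-11) + 11*(-8) - 11*(-8)) = (-212*(-1/98) - 1*125/(1 + 25))*(121 - 121 - 88 + 88) = (106/49 - 1*125/26)*0 = (106/49 - 1*125*1/26)*0 = (106/49 - 125/26)*0 = -3369/1274*0 = 0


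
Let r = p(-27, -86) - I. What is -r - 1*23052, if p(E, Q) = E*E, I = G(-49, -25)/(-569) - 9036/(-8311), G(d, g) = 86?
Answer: -112454947241/4728959 ≈ -23780.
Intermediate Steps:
I = 4426738/4728959 (I = 86/(-569) - 9036/(-8311) = 86*(-1/569) - 9036*(-1/8311) = -86/569 + 9036/8311 = 4426738/4728959 ≈ 0.93609)
p(E, Q) = E²
r = 3442984373/4728959 (r = (-27)² - 1*4426738/4728959 = 729 - 4426738/4728959 = 3442984373/4728959 ≈ 728.06)
-r - 1*23052 = -1*3442984373/4728959 - 1*23052 = -3442984373/4728959 - 23052 = -112454947241/4728959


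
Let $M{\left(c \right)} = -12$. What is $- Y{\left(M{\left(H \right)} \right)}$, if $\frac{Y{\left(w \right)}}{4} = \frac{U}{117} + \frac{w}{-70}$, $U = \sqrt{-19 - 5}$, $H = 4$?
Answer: $- \frac{24}{35} - \frac{8 i \sqrt{6}}{117} \approx -0.68571 - 0.16749 i$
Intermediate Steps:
$U = 2 i \sqrt{6}$ ($U = \sqrt{-24} = 2 i \sqrt{6} \approx 4.899 i$)
$Y{\left(w \right)} = - \frac{2 w}{35} + \frac{8 i \sqrt{6}}{117}$ ($Y{\left(w \right)} = 4 \left(\frac{2 i \sqrt{6}}{117} + \frac{w}{-70}\right) = 4 \left(2 i \sqrt{6} \cdot \frac{1}{117} + w \left(- \frac{1}{70}\right)\right) = 4 \left(\frac{2 i \sqrt{6}}{117} - \frac{w}{70}\right) = 4 \left(- \frac{w}{70} + \frac{2 i \sqrt{6}}{117}\right) = - \frac{2 w}{35} + \frac{8 i \sqrt{6}}{117}$)
$- Y{\left(M{\left(H \right)} \right)} = - (\left(- \frac{2}{35}\right) \left(-12\right) + \frac{8 i \sqrt{6}}{117}) = - (\frac{24}{35} + \frac{8 i \sqrt{6}}{117}) = - \frac{24}{35} - \frac{8 i \sqrt{6}}{117}$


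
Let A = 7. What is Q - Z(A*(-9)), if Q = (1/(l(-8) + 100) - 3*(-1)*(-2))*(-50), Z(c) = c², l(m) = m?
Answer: -168799/46 ≈ -3669.5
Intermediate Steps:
Q = 13775/46 (Q = (1/(-8 + 100) - 3*(-1)*(-2))*(-50) = (1/92 + 3*(-2))*(-50) = (1/92 - 6)*(-50) = -551/92*(-50) = 13775/46 ≈ 299.46)
Q - Z(A*(-9)) = 13775/46 - (7*(-9))² = 13775/46 - 1*(-63)² = 13775/46 - 1*3969 = 13775/46 - 3969 = -168799/46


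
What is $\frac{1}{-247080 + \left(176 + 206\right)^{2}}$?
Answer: $- \frac{1}{101156} \approx -9.8857 \cdot 10^{-6}$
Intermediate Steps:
$\frac{1}{-247080 + \left(176 + 206\right)^{2}} = \frac{1}{-247080 + 382^{2}} = \frac{1}{-247080 + 145924} = \frac{1}{-101156} = - \frac{1}{101156}$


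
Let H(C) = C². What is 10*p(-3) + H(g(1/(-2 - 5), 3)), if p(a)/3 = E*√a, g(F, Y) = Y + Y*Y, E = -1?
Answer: 144 - 30*I*√3 ≈ 144.0 - 51.962*I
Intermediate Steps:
g(F, Y) = Y + Y²
p(a) = -3*√a (p(a) = 3*(-√a) = -3*√a)
10*p(-3) + H(g(1/(-2 - 5), 3)) = 10*(-3*I*√3) + (3*(1 + 3))² = 10*(-3*I*√3) + (3*4)² = 10*(-3*I*√3) + 12² = -30*I*√3 + 144 = 144 - 30*I*√3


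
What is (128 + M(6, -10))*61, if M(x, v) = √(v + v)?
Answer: 7808 + 122*I*√5 ≈ 7808.0 + 272.8*I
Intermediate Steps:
M(x, v) = √2*√v (M(x, v) = √(2*v) = √2*√v)
(128 + M(6, -10))*61 = (128 + √2*√(-10))*61 = (128 + √2*(I*√10))*61 = (128 + 2*I*√5)*61 = 7808 + 122*I*√5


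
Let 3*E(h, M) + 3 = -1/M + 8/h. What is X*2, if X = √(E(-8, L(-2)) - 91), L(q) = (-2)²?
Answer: I*√3327/3 ≈ 19.227*I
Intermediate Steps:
L(q) = 4
E(h, M) = -1 - 1/(3*M) + 8/(3*h) (E(h, M) = -1 + (-1/M + 8/h)/3 = -1 + (-1/(3*M) + 8/(3*h)) = -1 - 1/(3*M) + 8/(3*h))
X = I*√3327/6 (X = √((-1 - ⅓/4 + (8/3)/(-8)) - 91) = √((-1 - ⅓*¼ + (8/3)*(-⅛)) - 91) = √((-1 - 1/12 - ⅓) - 91) = √(-17/12 - 91) = √(-1109/12) = I*√3327/6 ≈ 9.6134*I)
X*2 = (I*√3327/6)*2 = I*√3327/3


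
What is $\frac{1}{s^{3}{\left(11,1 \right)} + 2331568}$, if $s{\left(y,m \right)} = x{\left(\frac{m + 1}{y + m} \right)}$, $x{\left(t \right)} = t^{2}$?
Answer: $\frac{46656}{108781636609} \approx 4.289 \cdot 10^{-7}$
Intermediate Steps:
$s{\left(y,m \right)} = \frac{\left(1 + m\right)^{2}}{\left(m + y\right)^{2}}$ ($s{\left(y,m \right)} = \left(\frac{m + 1}{y + m}\right)^{2} = \left(\frac{1 + m}{m + y}\right)^{2} = \frac{\left(1 + m\right)^{2}}{\left(m + y\right)^{2}}$)
$\frac{1}{s^{3}{\left(11,1 \right)} + 2331568} = \frac{1}{\left(\frac{\left(1 + 1\right)^{2}}{\left(1 + 11\right)^{2}}\right)^{3} + 2331568} = \frac{1}{\left(\frac{2^{2}}{144}\right)^{3} + 2331568} = \frac{1}{\left(4 \cdot \frac{1}{144}\right)^{3} + 2331568} = \frac{1}{\left(\frac{1}{36}\right)^{3} + 2331568} = \frac{1}{\frac{1}{46656} + 2331568} = \frac{1}{\frac{108781636609}{46656}} = \frac{46656}{108781636609}$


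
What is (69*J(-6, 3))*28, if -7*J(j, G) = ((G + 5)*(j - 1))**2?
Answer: -865536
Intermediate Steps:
J(j, G) = -(-1 + j)**2*(5 + G)**2/7 (J(j, G) = -(G + 5)**2*(j - 1)**2/7 = -(-1 + j)**2*(5 + G)**2/7)
(69*J(-6, 3))*28 = (69*(-(-1 - 6)**2*(5 + 3)**2/7))*28 = (69*(-1/7*(-7)**2*8**2))*28 = (69*(-1/7*49*64))*28 = (69*(-448))*28 = -30912*28 = -865536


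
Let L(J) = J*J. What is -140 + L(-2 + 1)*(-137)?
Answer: -277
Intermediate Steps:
L(J) = J**2
-140 + L(-2 + 1)*(-137) = -140 + (-2 + 1)**2*(-137) = -140 + (-1)**2*(-137) = -140 + 1*(-137) = -140 - 137 = -277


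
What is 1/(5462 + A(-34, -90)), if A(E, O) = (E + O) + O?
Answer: 1/5248 ≈ 0.00019055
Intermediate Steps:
A(E, O) = E + 2*O
1/(5462 + A(-34, -90)) = 1/(5462 + (-34 + 2*(-90))) = 1/(5462 + (-34 - 180)) = 1/(5462 - 214) = 1/5248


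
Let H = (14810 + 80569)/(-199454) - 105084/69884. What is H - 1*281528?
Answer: -981036501496895/3484660834 ≈ -2.8153e+5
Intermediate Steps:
H = -6906222543/3484660834 (H = 95379*(-1/199454) - 105084*1/69884 = -95379/199454 - 26271/17471 = -6906222543/3484660834 ≈ -1.9819)
H - 1*281528 = -6906222543/3484660834 - 1*281528 = -6906222543/3484660834 - 281528 = -981036501496895/3484660834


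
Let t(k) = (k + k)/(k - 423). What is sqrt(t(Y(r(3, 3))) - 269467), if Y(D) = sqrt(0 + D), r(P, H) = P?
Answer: sqrt(-113984541 + 269465*sqrt(3))/sqrt(423 - sqrt(3)) ≈ 519.1*I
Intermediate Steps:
Y(D) = sqrt(D)
t(k) = 2*k/(-423 + k) (t(k) = (2*k)/(-423 + k) = 2*k/(-423 + k))
sqrt(t(Y(r(3, 3))) - 269467) = sqrt(2*sqrt(3)/(-423 + sqrt(3)) - 269467) = sqrt(-269467 + 2*sqrt(3)/(-423 + sqrt(3)))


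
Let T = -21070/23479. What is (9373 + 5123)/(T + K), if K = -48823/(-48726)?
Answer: 16583971281984/119658397 ≈ 1.3859e+5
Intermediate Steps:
K = 48823/48726 (K = -48823*(-1/48726) = 48823/48726 ≈ 1.0020)
T = -21070/23479 (T = -21070*1/23479 = -21070/23479 ≈ -0.89740)
(9373 + 5123)/(T + K) = (9373 + 5123)/(-21070/23479 + 48823/48726) = 14496/(119658397/1144037754) = 14496*(1144037754/119658397) = 16583971281984/119658397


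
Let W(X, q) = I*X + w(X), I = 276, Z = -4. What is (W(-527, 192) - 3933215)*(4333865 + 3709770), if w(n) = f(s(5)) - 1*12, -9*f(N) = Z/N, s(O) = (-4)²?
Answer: -1181066577650305/36 ≈ -3.2807e+13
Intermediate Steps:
s(O) = 16
f(N) = 4/(9*N) (f(N) = -(-4)/(9*N) = 4/(9*N))
w(n) = -431/36 (w(n) = (4/9)/16 - 1*12 = (4/9)*(1/16) - 12 = 1/36 - 12 = -431/36)
W(X, q) = -431/36 + 276*X (W(X, q) = 276*X - 431/36 = -431/36 + 276*X)
(W(-527, 192) - 3933215)*(4333865 + 3709770) = ((-431/36 + 276*(-527)) - 3933215)*(4333865 + 3709770) = ((-431/36 - 145452) - 3933215)*8043635 = (-5236703/36 - 3933215)*8043635 = -146832443/36*8043635 = -1181066577650305/36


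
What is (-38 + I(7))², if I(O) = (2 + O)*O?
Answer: 625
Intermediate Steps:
I(O) = O*(2 + O)
(-38 + I(7))² = (-38 + 7*(2 + 7))² = (-38 + 7*9)² = (-38 + 63)² = 25² = 625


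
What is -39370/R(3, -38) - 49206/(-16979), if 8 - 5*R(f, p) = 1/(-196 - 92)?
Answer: -192494726274/7827319 ≈ -24593.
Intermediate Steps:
R(f, p) = 461/288 (R(f, p) = 8/5 - 1/(5*(-196 - 92)) = 8/5 - ⅕/(-288) = 8/5 - ⅕*(-1/288) = 8/5 + 1/1440 = 461/288)
-39370/R(3, -38) - 49206/(-16979) = -39370/461/288 - 49206/(-16979) = -39370*288/461 - 49206*(-1/16979) = -11338560/461 + 49206/16979 = -192494726274/7827319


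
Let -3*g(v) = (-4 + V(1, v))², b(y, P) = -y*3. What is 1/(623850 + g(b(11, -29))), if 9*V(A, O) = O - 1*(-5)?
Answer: 243/151591454 ≈ 1.6030e-6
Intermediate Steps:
V(A, O) = 5/9 + O/9 (V(A, O) = (O - 1*(-5))/9 = (O + 5)/9 = (5 + O)/9 = 5/9 + O/9)
b(y, P) = -3*y
g(v) = -(-31/9 + v/9)²/3 (g(v) = -(-4 + (5/9 + v/9))²/3 = -(-31/9 + v/9)²/3)
1/(623850 + g(b(11, -29))) = 1/(623850 - (-31 - 3*11)²/243) = 1/(623850 - (-31 - 33)²/243) = 1/(623850 - 1/243*(-64)²) = 1/(623850 - 1/243*4096) = 1/(623850 - 4096/243) = 1/(151591454/243) = 243/151591454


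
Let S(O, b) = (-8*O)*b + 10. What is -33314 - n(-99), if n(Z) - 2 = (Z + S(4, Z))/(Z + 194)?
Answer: -3168099/95 ≈ -33348.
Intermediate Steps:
S(O, b) = 10 - 8*O*b (S(O, b) = -8*O*b + 10 = 10 - 8*O*b)
n(Z) = 2 + (10 - 31*Z)/(194 + Z) (n(Z) = 2 + (Z + (10 - 8*4*Z))/(Z + 194) = 2 + (Z + (10 - 32*Z))/(194 + Z) = 2 + (10 - 31*Z)/(194 + Z))
-33314 - n(-99) = -33314 - (398 - 29*(-99))/(194 - 99) = -33314 - (398 + 2871)/95 = -33314 - 3269/95 = -3168099/95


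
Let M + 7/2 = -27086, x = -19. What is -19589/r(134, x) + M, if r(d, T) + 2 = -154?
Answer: -4206373/156 ≈ -26964.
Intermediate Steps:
r(d, T) = -156 (r(d, T) = -2 - 154 = -156)
M = -54179/2 (M = -7/2 - 27086 = -54179/2 ≈ -27090.)
-19589/r(134, x) + M = -19589/(-156) - 54179/2 = -19589*(-1/156) - 54179/2 = 19589/156 - 54179/2 = -4206373/156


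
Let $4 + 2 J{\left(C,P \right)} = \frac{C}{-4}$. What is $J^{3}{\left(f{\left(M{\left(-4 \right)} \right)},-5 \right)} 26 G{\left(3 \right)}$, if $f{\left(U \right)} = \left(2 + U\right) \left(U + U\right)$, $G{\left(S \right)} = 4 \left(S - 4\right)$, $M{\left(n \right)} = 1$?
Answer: $\frac{17303}{8} \approx 2162.9$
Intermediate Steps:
$G{\left(S \right)} = -16 + 4 S$ ($G{\left(S \right)} = 4 \left(-4 + S\right) = -16 + 4 S$)
$f{\left(U \right)} = 2 U \left(2 + U\right)$ ($f{\left(U \right)} = \left(2 + U\right) 2 U = 2 U \left(2 + U\right)$)
$J{\left(C,P \right)} = -2 - \frac{C}{8}$ ($J{\left(C,P \right)} = -2 + \frac{C \frac{1}{-4}}{2} = -2 + \frac{C \left(- \frac{1}{4}\right)}{2} = -2 + \frac{\left(- \frac{1}{4}\right) C}{2} = -2 - \frac{C}{8}$)
$J^{3}{\left(f{\left(M{\left(-4 \right)} \right)},-5 \right)} 26 G{\left(3 \right)} = \left(-2 - \frac{2 \cdot 1 \left(2 + 1\right)}{8}\right)^{3} \cdot 26 \left(-16 + 4 \cdot 3\right) = \left(-2 - \frac{2 \cdot 1 \cdot 3}{8}\right)^{3} \cdot 26 \left(-16 + 12\right) = \left(-2 - \frac{3}{4}\right)^{3} \cdot 26 \left(-4\right) = \left(- \frac{11}{4}\right)^{3} \cdot 26 \left(-4\right) = \left(- \frac{1331}{64}\right) 26 \left(-4\right) = \left(- \frac{17303}{32}\right) \left(-4\right) = \frac{17303}{8}$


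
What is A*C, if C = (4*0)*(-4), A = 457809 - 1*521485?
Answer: 0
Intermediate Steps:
A = -63676 (A = 457809 - 521485 = -63676)
C = 0 (C = 0*(-4) = 0)
A*C = -63676*0 = 0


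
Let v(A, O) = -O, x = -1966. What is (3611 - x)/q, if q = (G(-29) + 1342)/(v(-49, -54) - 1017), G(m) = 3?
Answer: -5370651/1345 ≈ -3993.0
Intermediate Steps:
q = -1345/963 (q = (3 + 1342)/(-1*(-54) - 1017) = 1345/(54 - 1017) = 1345/(-963) = 1345*(-1/963) = -1345/963 ≈ -1.3967)
(3611 - x)/q = (3611 - 1*(-1966))/(-1345/963) = (3611 + 1966)*(-963/1345) = 5577*(-963/1345) = -5370651/1345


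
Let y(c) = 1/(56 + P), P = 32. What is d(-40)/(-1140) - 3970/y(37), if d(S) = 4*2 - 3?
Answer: -79654081/228 ≈ -3.4936e+5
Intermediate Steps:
d(S) = 5 (d(S) = 8 - 3 = 5)
y(c) = 1/88 (y(c) = 1/(56 + 32) = 1/88)
d(-40)/(-1140) - 3970/y(37) = 5/(-1140) - 3970/1/88 = 5*(-1/1140) - 3970*88 = -1/228 - 349360 = -79654081/228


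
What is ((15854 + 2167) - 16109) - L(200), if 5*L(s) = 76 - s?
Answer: 9684/5 ≈ 1936.8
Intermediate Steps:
L(s) = 76/5 - s/5 (L(s) = (76 - s)/5 = 76/5 - s/5)
((15854 + 2167) - 16109) - L(200) = ((15854 + 2167) - 16109) - (76/5 - ⅕*200) = (18021 - 16109) - (76/5 - 40) = 1912 - 1*(-124/5) = 1912 + 124/5 = 9684/5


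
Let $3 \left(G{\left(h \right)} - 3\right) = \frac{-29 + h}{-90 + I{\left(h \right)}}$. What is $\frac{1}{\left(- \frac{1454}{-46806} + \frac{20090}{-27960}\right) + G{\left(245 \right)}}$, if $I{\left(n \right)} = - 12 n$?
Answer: $\frac{3671618660}{8403511021} \approx 0.43691$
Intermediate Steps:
$G{\left(h \right)} = 3 + \frac{-29 + h}{3 \left(-90 - 12 h\right)}$ ($G{\left(h \right)} = 3 + \frac{\left(-29 + h\right) \frac{1}{-90 - 12 h}}{3} = 3 + \frac{\frac{1}{-90 - 12 h} \left(-29 + h\right)}{3} = 3 + \frac{-29 + h}{3 \left(-90 - 12 h\right)}$)
$\frac{1}{\left(- \frac{1454}{-46806} + \frac{20090}{-27960}\right) + G{\left(245 \right)}} = \frac{1}{\left(- \frac{1454}{-46806} + \frac{20090}{-27960}\right) + \frac{839 + 107 \cdot 245}{18 \left(15 + 2 \cdot 245\right)}} = \frac{1}{\left(\left(-1454\right) \left(- \frac{1}{46806}\right) + 20090 \left(- \frac{1}{27960}\right)\right) + \frac{839 + 26215}{18 \left(15 + 490\right)}} = \frac{1}{\left(\frac{727}{23403} - \frac{2009}{2796}\right) + \frac{1}{18} \cdot \frac{1}{505} \cdot 27054} = \frac{1}{- \frac{4998215}{7270532} + \frac{1}{18} \cdot \frac{1}{505} \cdot 27054} = \frac{1}{- \frac{4998215}{7270532} + \frac{1503}{505}} = \frac{1}{\frac{8403511021}{3671618660}} = \frac{3671618660}{8403511021}$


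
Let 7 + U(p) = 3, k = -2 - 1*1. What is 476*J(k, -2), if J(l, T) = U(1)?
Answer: -1904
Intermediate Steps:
k = -3 (k = -2 - 1 = -3)
U(p) = -4 (U(p) = -7 + 3 = -4)
J(l, T) = -4
476*J(k, -2) = 476*(-4) = -1904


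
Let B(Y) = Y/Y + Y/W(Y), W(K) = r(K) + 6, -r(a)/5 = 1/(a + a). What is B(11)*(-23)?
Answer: -8487/127 ≈ -66.827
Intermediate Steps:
r(a) = -5/(2*a) (r(a) = -5/(a + a) = -5*1/(2*a) = -5/(2*a))
W(K) = 6 - 5/(2*K) (W(K) = -5/(2*K) + 6 = 6 - 5/(2*K))
B(Y) = 1 + Y/(6 - 5/(2*Y)) (B(Y) = Y/Y + Y/(6 - 5/(2*Y)) = 1 + Y/(6 - 5/(2*Y)))
B(11)*(-23) = ((-5 + 2*11² + 12*11)/(-5 + 12*11))*(-23) = ((-5 + 2*121 + 132)/(-5 + 132))*(-23) = ((-5 + 242 + 132)/127)*(-23) = ((1/127)*369)*(-23) = (369/127)*(-23) = -8487/127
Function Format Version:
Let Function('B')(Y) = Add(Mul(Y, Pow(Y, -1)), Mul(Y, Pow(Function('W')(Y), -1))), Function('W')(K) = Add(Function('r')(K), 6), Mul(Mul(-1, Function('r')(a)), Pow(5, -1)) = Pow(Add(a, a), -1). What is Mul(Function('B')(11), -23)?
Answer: Rational(-8487, 127) ≈ -66.827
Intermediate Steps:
Function('r')(a) = Mul(Rational(-5, 2), Pow(a, -1)) (Function('r')(a) = Mul(-5, Pow(Add(a, a), -1)) = Mul(-5, Pow(Mul(2, a), -1)) = Mul(-5, Mul(Rational(1, 2), Pow(a, -1))) = Mul(Rational(-5, 2), Pow(a, -1)))
Function('W')(K) = Add(6, Mul(Rational(-5, 2), Pow(K, -1))) (Function('W')(K) = Add(Mul(Rational(-5, 2), Pow(K, -1)), 6) = Add(6, Mul(Rational(-5, 2), Pow(K, -1))))
Function('B')(Y) = Add(1, Mul(Y, Pow(Add(6, Mul(Rational(-5, 2), Pow(Y, -1))), -1))) (Function('B')(Y) = Add(Mul(Y, Pow(Y, -1)), Mul(Y, Pow(Add(6, Mul(Rational(-5, 2), Pow(Y, -1))), -1))) = Add(1, Mul(Y, Pow(Add(6, Mul(Rational(-5, 2), Pow(Y, -1))), -1))))
Mul(Function('B')(11), -23) = Mul(Mul(Pow(Add(-5, Mul(12, 11)), -1), Add(-5, Mul(2, Pow(11, 2)), Mul(12, 11))), -23) = Mul(Mul(Pow(Add(-5, 132), -1), Add(-5, Mul(2, 121), 132)), -23) = Mul(Mul(Pow(127, -1), Add(-5, 242, 132)), -23) = Mul(Mul(Rational(1, 127), 369), -23) = Mul(Rational(369, 127), -23) = Rational(-8487, 127)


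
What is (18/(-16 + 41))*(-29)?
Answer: -522/25 ≈ -20.880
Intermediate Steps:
(18/(-16 + 41))*(-29) = (18/25)*(-29) = -522/25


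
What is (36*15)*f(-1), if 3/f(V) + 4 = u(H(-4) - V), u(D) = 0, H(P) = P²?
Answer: -405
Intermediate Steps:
f(V) = -¾ (f(V) = 3/(-4 + 0) = 3/(-4) = 3*(-¼) = -¾)
(36*15)*f(-1) = (36*15)*(-¾) = 540*(-¾) = -405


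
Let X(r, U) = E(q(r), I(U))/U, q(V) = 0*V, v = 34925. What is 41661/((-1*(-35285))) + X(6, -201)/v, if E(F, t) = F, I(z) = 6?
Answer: 41661/35285 ≈ 1.1807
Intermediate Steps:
q(V) = 0
X(r, U) = 0 (X(r, U) = 0/U = 0)
41661/((-1*(-35285))) + X(6, -201)/v = 41661/((-1*(-35285))) + 0/34925 = 41661/35285 + 0*(1/34925) = 41661*(1/35285) + 0 = 41661/35285 + 0 = 41661/35285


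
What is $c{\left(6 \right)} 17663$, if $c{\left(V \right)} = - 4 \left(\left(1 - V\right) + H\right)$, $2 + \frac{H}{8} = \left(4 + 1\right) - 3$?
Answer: $353260$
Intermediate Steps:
$H = 0$ ($H = -16 + 8 \left(\left(4 + 1\right) - 3\right) = -16 + 8 \left(5 - 3\right) = -16 + 8 \cdot 2 = -16 + 16 = 0$)
$c{\left(V \right)} = -4 + 4 V$ ($c{\left(V \right)} = - 4 \left(\left(1 - V\right) + 0\right) = - 4 \left(1 - V\right) = -4 + 4 V$)
$c{\left(6 \right)} 17663 = \left(-4 + 4 \cdot 6\right) 17663 = \left(-4 + 24\right) 17663 = 20 \cdot 17663 = 353260$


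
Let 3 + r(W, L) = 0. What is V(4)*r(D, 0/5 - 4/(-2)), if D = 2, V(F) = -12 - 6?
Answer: 54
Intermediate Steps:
V(F) = -18
r(W, L) = -3 (r(W, L) = -3 + 0 = -3)
V(4)*r(D, 0/5 - 4/(-2)) = -18*(-3) = 54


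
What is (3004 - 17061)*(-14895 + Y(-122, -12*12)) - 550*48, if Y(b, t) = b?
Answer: 211067569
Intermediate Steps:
(3004 - 17061)*(-14895 + Y(-122, -12*12)) - 550*48 = (3004 - 17061)*(-14895 - 122) - 550*48 = -14057*(-15017) - 26400 = 211093969 - 26400 = 211067569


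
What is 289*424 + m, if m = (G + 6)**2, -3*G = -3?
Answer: 122585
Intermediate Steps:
G = 1 (G = -1/3*(-3) = 1)
m = 49 (m = (1 + 6)**2 = 7**2 = 49)
289*424 + m = 289*424 + 49 = 122536 + 49 = 122585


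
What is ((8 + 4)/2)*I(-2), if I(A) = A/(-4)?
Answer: 3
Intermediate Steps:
I(A) = -A/4 (I(A) = A*(-1/4) = -A/4)
((8 + 4)/2)*I(-2) = ((8 + 4)/2)*(-1/4*(-2)) = (12*(1/2))*(1/2) = 6*(1/2) = 3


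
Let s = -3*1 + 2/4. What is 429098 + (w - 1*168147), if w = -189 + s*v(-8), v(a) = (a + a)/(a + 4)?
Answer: 260752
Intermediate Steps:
v(a) = 2*a/(4 + a) (v(a) = (2*a)/(4 + a) = 2*a/(4 + a))
s = -5/2 (s = -3 + 2*(1/4) = -3 + 1/2 = -5/2 ≈ -2.5000)
w = -199 (w = -189 - 5*(-8)/(4 - 8) = -189 - 5*(-8)/(-4) = -189 - 5*(-8)*(-1)/4 = -189 - 5/2*4 = -189 - 10 = -199)
429098 + (w - 1*168147) = 429098 + (-199 - 1*168147) = 429098 + (-199 - 168147) = 429098 - 168346 = 260752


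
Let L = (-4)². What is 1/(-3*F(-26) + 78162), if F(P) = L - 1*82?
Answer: 1/78360 ≈ 1.2762e-5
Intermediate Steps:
L = 16
F(P) = -66 (F(P) = 16 - 1*82 = 16 - 82 = -66)
1/(-3*F(-26) + 78162) = 1/(-3*(-66) + 78162) = 1/(198 + 78162) = 1/78360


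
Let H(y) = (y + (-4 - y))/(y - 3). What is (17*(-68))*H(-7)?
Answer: -2312/5 ≈ -462.40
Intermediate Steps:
H(y) = -4/(-3 + y)
(17*(-68))*H(-7) = (17*(-68))*(-4/(-3 - 7)) = -(-4624)/(-10) = -(-4624)*(-1)/10 = -1156*2/5 = -2312/5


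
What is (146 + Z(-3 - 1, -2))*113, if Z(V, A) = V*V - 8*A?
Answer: 20114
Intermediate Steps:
Z(V, A) = V**2 - 8*A
(146 + Z(-3 - 1, -2))*113 = (146 + ((-3 - 1)**2 - 8*(-2)))*113 = (146 + ((-4)**2 + 16))*113 = (146 + (16 + 16))*113 = (146 + 32)*113 = 178*113 = 20114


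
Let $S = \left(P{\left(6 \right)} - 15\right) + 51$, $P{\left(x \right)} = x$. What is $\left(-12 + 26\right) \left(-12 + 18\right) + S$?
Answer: $126$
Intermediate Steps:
$S = 42$ ($S = \left(6 - 15\right) + 51 = -9 + 51 = 42$)
$\left(-12 + 26\right) \left(-12 + 18\right) + S = \left(-12 + 26\right) \left(-12 + 18\right) + 42 = 14 \cdot 6 + 42 = 84 + 42 = 126$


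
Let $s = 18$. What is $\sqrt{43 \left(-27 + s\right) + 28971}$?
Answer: $6 \sqrt{794} \approx 169.07$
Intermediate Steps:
$\sqrt{43 \left(-27 + s\right) + 28971} = \sqrt{43 \left(-27 + 18\right) + 28971} = \sqrt{43 \left(-9\right) + 28971} = \sqrt{-387 + 28971} = \sqrt{28584} = 6 \sqrt{794}$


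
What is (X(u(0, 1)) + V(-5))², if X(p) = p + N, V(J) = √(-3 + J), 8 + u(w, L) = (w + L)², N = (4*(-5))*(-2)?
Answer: 1081 + 132*I*√2 ≈ 1081.0 + 186.68*I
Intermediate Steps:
N = 40 (N = -20*(-2) = 40)
u(w, L) = -8 + (L + w)² (u(w, L) = -8 + (w + L)² = -8 + (L + w)²)
X(p) = 40 + p (X(p) = p + 40 = 40 + p)
(X(u(0, 1)) + V(-5))² = ((40 + (-8 + (1 + 0)²)) + √(-3 - 5))² = ((40 + (-8 + 1²)) + √(-8))² = ((40 + (-8 + 1)) + 2*I*√2)² = ((40 - 7) + 2*I*√2)² = (33 + 2*I*√2)²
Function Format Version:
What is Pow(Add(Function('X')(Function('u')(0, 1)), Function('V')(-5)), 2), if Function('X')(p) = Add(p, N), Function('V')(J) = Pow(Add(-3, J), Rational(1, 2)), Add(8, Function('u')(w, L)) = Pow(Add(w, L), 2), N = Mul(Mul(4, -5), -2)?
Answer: Add(1081, Mul(132, I, Pow(2, Rational(1, 2)))) ≈ Add(1081.0, Mul(186.68, I))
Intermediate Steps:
N = 40 (N = Mul(-20, -2) = 40)
Function('u')(w, L) = Add(-8, Pow(Add(L, w), 2)) (Function('u')(w, L) = Add(-8, Pow(Add(w, L), 2)) = Add(-8, Pow(Add(L, w), 2)))
Function('X')(p) = Add(40, p) (Function('X')(p) = Add(p, 40) = Add(40, p))
Pow(Add(Function('X')(Function('u')(0, 1)), Function('V')(-5)), 2) = Pow(Add(Add(40, Add(-8, Pow(Add(1, 0), 2))), Pow(Add(-3, -5), Rational(1, 2))), 2) = Pow(Add(Add(40, Add(-8, Pow(1, 2))), Pow(-8, Rational(1, 2))), 2) = Pow(Add(Add(40, Add(-8, 1)), Mul(2, I, Pow(2, Rational(1, 2)))), 2) = Pow(Add(Add(40, -7), Mul(2, I, Pow(2, Rational(1, 2)))), 2) = Pow(Add(33, Mul(2, I, Pow(2, Rational(1, 2)))), 2)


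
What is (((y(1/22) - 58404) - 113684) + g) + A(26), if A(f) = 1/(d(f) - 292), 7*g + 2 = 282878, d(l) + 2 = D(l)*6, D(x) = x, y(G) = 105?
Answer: -127098697/966 ≈ -1.3157e+5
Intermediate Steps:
d(l) = -2 + 6*l (d(l) = -2 + l*6 = -2 + 6*l)
g = 282876/7 (g = -2/7 + (⅐)*282878 = -2/7 + 282878/7 = 282876/7 ≈ 40411.)
A(f) = 1/(-294 + 6*f) (A(f) = 1/((-2 + 6*f) - 292) = 1/(-294 + 6*f))
(((y(1/22) - 58404) - 113684) + g) + A(26) = (((105 - 58404) - 113684) + 282876/7) + 1/(6*(-49 + 26)) = ((-58299 - 113684) + 282876/7) + (⅙)/(-23) = (-171983 + 282876/7) + (⅙)*(-1/23) = -921005/7 - 1/138 = -127098697/966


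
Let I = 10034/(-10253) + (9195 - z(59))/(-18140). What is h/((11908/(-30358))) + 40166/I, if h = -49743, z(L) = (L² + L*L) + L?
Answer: 54891282657544387/608221290014 ≈ 90249.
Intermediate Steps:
z(L) = L + 2*L² (z(L) = (L² + L²) + L = 2*L² + L = L + 2*L²)
I = -102153391/92994710 (I = 10034/(-10253) + (9195 - 59*(1 + 2*59))/(-18140) = 10034*(-1/10253) + (9195 - 59*(1 + 118))*(-1/18140) = -10034/10253 + (9195 - 59*119)*(-1/18140) = -10034/10253 + (9195 - 1*7021)*(-1/18140) = -10034/10253 + (9195 - 7021)*(-1/18140) = -10034/10253 + 2174*(-1/18140) = -10034/10253 - 1087/9070 = -102153391/92994710 ≈ -1.0985)
h/((11908/(-30358))) + 40166/I = -49743/(11908/(-30358)) + 40166/(-102153391/92994710) = -49743/(11908*(-1/30358)) + 40166*(-92994710/102153391) = -49743/(-5954/15179) - 3735225521860/102153391 = -49743*(-15179/5954) - 3735225521860/102153391 = 755048997/5954 - 3735225521860/102153391 = 54891282657544387/608221290014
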